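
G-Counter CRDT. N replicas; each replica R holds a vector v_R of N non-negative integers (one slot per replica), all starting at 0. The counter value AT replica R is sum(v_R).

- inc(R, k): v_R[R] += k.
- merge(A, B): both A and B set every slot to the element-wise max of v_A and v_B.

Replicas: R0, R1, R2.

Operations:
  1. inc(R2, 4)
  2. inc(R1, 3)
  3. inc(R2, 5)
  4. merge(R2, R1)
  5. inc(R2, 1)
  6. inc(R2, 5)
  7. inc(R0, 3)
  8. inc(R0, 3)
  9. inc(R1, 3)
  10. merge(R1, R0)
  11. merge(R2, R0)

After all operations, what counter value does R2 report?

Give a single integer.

Answer: 27

Derivation:
Op 1: inc R2 by 4 -> R2=(0,0,4) value=4
Op 2: inc R1 by 3 -> R1=(0,3,0) value=3
Op 3: inc R2 by 5 -> R2=(0,0,9) value=9
Op 4: merge R2<->R1 -> R2=(0,3,9) R1=(0,3,9)
Op 5: inc R2 by 1 -> R2=(0,3,10) value=13
Op 6: inc R2 by 5 -> R2=(0,3,15) value=18
Op 7: inc R0 by 3 -> R0=(3,0,0) value=3
Op 8: inc R0 by 3 -> R0=(6,0,0) value=6
Op 9: inc R1 by 3 -> R1=(0,6,9) value=15
Op 10: merge R1<->R0 -> R1=(6,6,9) R0=(6,6,9)
Op 11: merge R2<->R0 -> R2=(6,6,15) R0=(6,6,15)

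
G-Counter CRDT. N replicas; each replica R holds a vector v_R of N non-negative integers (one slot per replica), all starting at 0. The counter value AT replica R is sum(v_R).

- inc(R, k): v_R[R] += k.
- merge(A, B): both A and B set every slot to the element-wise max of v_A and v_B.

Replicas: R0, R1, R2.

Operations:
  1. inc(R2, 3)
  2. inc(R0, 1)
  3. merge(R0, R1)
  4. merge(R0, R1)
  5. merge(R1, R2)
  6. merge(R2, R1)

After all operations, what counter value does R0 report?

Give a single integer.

Op 1: inc R2 by 3 -> R2=(0,0,3) value=3
Op 2: inc R0 by 1 -> R0=(1,0,0) value=1
Op 3: merge R0<->R1 -> R0=(1,0,0) R1=(1,0,0)
Op 4: merge R0<->R1 -> R0=(1,0,0) R1=(1,0,0)
Op 5: merge R1<->R2 -> R1=(1,0,3) R2=(1,0,3)
Op 6: merge R2<->R1 -> R2=(1,0,3) R1=(1,0,3)

Answer: 1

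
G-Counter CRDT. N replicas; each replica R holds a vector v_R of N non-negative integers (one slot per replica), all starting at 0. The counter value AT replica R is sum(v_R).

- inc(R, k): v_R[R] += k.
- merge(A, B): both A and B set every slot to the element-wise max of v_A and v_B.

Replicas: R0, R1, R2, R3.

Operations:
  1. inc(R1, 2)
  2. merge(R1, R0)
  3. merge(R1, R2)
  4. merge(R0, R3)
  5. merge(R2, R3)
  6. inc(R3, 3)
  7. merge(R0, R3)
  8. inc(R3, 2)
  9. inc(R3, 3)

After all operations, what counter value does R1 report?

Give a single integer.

Answer: 2

Derivation:
Op 1: inc R1 by 2 -> R1=(0,2,0,0) value=2
Op 2: merge R1<->R0 -> R1=(0,2,0,0) R0=(0,2,0,0)
Op 3: merge R1<->R2 -> R1=(0,2,0,0) R2=(0,2,0,0)
Op 4: merge R0<->R3 -> R0=(0,2,0,0) R3=(0,2,0,0)
Op 5: merge R2<->R3 -> R2=(0,2,0,0) R3=(0,2,0,0)
Op 6: inc R3 by 3 -> R3=(0,2,0,3) value=5
Op 7: merge R0<->R3 -> R0=(0,2,0,3) R3=(0,2,0,3)
Op 8: inc R3 by 2 -> R3=(0,2,0,5) value=7
Op 9: inc R3 by 3 -> R3=(0,2,0,8) value=10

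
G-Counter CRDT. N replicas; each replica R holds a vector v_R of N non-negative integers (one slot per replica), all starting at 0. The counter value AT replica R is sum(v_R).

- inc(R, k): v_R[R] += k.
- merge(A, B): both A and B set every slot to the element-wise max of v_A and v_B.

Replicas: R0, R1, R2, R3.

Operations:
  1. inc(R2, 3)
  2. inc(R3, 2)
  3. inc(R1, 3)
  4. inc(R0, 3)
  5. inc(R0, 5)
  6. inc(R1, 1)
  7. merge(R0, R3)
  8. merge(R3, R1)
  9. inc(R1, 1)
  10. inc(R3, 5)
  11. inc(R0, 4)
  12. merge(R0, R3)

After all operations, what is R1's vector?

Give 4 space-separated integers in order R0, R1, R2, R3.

Answer: 8 5 0 2

Derivation:
Op 1: inc R2 by 3 -> R2=(0,0,3,0) value=3
Op 2: inc R3 by 2 -> R3=(0,0,0,2) value=2
Op 3: inc R1 by 3 -> R1=(0,3,0,0) value=3
Op 4: inc R0 by 3 -> R0=(3,0,0,0) value=3
Op 5: inc R0 by 5 -> R0=(8,0,0,0) value=8
Op 6: inc R1 by 1 -> R1=(0,4,0,0) value=4
Op 7: merge R0<->R3 -> R0=(8,0,0,2) R3=(8,0,0,2)
Op 8: merge R3<->R1 -> R3=(8,4,0,2) R1=(8,4,0,2)
Op 9: inc R1 by 1 -> R1=(8,5,0,2) value=15
Op 10: inc R3 by 5 -> R3=(8,4,0,7) value=19
Op 11: inc R0 by 4 -> R0=(12,0,0,2) value=14
Op 12: merge R0<->R3 -> R0=(12,4,0,7) R3=(12,4,0,7)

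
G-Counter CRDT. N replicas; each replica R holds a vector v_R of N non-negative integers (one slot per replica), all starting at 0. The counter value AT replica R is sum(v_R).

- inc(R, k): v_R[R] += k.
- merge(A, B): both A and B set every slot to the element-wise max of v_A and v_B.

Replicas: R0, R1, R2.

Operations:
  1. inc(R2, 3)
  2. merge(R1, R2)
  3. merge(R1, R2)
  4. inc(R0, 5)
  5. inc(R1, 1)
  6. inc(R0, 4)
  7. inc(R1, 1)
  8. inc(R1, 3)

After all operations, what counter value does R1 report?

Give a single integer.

Op 1: inc R2 by 3 -> R2=(0,0,3) value=3
Op 2: merge R1<->R2 -> R1=(0,0,3) R2=(0,0,3)
Op 3: merge R1<->R2 -> R1=(0,0,3) R2=(0,0,3)
Op 4: inc R0 by 5 -> R0=(5,0,0) value=5
Op 5: inc R1 by 1 -> R1=(0,1,3) value=4
Op 6: inc R0 by 4 -> R0=(9,0,0) value=9
Op 7: inc R1 by 1 -> R1=(0,2,3) value=5
Op 8: inc R1 by 3 -> R1=(0,5,3) value=8

Answer: 8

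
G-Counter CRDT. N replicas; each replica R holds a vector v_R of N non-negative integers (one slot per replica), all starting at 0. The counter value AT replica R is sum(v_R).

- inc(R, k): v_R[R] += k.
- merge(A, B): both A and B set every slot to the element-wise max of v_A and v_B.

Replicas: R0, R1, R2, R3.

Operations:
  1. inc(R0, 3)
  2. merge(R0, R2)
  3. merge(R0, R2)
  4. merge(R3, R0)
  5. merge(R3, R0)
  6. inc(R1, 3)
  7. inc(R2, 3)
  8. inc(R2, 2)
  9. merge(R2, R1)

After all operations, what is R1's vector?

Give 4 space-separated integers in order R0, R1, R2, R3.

Op 1: inc R0 by 3 -> R0=(3,0,0,0) value=3
Op 2: merge R0<->R2 -> R0=(3,0,0,0) R2=(3,0,0,0)
Op 3: merge R0<->R2 -> R0=(3,0,0,0) R2=(3,0,0,0)
Op 4: merge R3<->R0 -> R3=(3,0,0,0) R0=(3,0,0,0)
Op 5: merge R3<->R0 -> R3=(3,0,0,0) R0=(3,0,0,0)
Op 6: inc R1 by 3 -> R1=(0,3,0,0) value=3
Op 7: inc R2 by 3 -> R2=(3,0,3,0) value=6
Op 8: inc R2 by 2 -> R2=(3,0,5,0) value=8
Op 9: merge R2<->R1 -> R2=(3,3,5,0) R1=(3,3,5,0)

Answer: 3 3 5 0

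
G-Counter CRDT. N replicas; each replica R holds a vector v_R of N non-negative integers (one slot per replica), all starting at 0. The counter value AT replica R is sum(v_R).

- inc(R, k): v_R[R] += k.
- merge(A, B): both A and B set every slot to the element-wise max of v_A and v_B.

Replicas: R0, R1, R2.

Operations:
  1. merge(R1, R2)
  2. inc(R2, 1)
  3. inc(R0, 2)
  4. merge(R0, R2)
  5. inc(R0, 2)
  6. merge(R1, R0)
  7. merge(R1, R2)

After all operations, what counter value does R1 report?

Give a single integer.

Op 1: merge R1<->R2 -> R1=(0,0,0) R2=(0,0,0)
Op 2: inc R2 by 1 -> R2=(0,0,1) value=1
Op 3: inc R0 by 2 -> R0=(2,0,0) value=2
Op 4: merge R0<->R2 -> R0=(2,0,1) R2=(2,0,1)
Op 5: inc R0 by 2 -> R0=(4,0,1) value=5
Op 6: merge R1<->R0 -> R1=(4,0,1) R0=(4,0,1)
Op 7: merge R1<->R2 -> R1=(4,0,1) R2=(4,0,1)

Answer: 5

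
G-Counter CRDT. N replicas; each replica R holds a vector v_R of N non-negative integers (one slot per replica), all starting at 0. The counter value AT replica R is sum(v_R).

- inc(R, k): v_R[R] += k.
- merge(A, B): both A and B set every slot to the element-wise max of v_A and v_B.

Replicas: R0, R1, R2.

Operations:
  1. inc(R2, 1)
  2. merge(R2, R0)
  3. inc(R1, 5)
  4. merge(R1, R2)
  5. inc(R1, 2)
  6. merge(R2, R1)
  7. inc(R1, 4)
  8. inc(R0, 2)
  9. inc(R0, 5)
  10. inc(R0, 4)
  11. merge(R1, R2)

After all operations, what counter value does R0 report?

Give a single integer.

Op 1: inc R2 by 1 -> R2=(0,0,1) value=1
Op 2: merge R2<->R0 -> R2=(0,0,1) R0=(0,0,1)
Op 3: inc R1 by 5 -> R1=(0,5,0) value=5
Op 4: merge R1<->R2 -> R1=(0,5,1) R2=(0,5,1)
Op 5: inc R1 by 2 -> R1=(0,7,1) value=8
Op 6: merge R2<->R1 -> R2=(0,7,1) R1=(0,7,1)
Op 7: inc R1 by 4 -> R1=(0,11,1) value=12
Op 8: inc R0 by 2 -> R0=(2,0,1) value=3
Op 9: inc R0 by 5 -> R0=(7,0,1) value=8
Op 10: inc R0 by 4 -> R0=(11,0,1) value=12
Op 11: merge R1<->R2 -> R1=(0,11,1) R2=(0,11,1)

Answer: 12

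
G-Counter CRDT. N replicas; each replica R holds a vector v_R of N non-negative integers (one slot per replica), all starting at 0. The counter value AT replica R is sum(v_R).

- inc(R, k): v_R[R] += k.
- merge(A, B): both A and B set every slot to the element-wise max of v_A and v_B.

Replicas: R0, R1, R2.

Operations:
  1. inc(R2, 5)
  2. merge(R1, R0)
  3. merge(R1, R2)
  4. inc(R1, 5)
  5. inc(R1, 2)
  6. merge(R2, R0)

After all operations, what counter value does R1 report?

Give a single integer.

Op 1: inc R2 by 5 -> R2=(0,0,5) value=5
Op 2: merge R1<->R0 -> R1=(0,0,0) R0=(0,0,0)
Op 3: merge R1<->R2 -> R1=(0,0,5) R2=(0,0,5)
Op 4: inc R1 by 5 -> R1=(0,5,5) value=10
Op 5: inc R1 by 2 -> R1=(0,7,5) value=12
Op 6: merge R2<->R0 -> R2=(0,0,5) R0=(0,0,5)

Answer: 12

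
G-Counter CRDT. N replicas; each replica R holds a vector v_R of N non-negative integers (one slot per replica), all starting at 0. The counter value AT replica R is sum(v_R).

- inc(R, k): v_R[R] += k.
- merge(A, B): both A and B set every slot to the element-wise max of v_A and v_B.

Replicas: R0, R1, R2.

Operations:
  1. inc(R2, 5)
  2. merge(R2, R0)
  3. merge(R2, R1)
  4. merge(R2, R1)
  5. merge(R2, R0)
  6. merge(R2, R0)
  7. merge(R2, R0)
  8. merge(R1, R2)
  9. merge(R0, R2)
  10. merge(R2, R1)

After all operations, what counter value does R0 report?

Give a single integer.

Op 1: inc R2 by 5 -> R2=(0,0,5) value=5
Op 2: merge R2<->R0 -> R2=(0,0,5) R0=(0,0,5)
Op 3: merge R2<->R1 -> R2=(0,0,5) R1=(0,0,5)
Op 4: merge R2<->R1 -> R2=(0,0,5) R1=(0,0,5)
Op 5: merge R2<->R0 -> R2=(0,0,5) R0=(0,0,5)
Op 6: merge R2<->R0 -> R2=(0,0,5) R0=(0,0,5)
Op 7: merge R2<->R0 -> R2=(0,0,5) R0=(0,0,5)
Op 8: merge R1<->R2 -> R1=(0,0,5) R2=(0,0,5)
Op 9: merge R0<->R2 -> R0=(0,0,5) R2=(0,0,5)
Op 10: merge R2<->R1 -> R2=(0,0,5) R1=(0,0,5)

Answer: 5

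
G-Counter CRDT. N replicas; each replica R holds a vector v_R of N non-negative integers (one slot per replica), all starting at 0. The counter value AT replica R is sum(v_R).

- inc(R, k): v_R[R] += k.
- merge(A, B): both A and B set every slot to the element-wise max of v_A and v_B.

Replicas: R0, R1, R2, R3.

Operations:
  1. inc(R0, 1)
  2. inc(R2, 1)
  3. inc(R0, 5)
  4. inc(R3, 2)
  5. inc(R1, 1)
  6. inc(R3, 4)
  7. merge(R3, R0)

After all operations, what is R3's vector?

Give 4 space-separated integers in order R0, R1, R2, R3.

Answer: 6 0 0 6

Derivation:
Op 1: inc R0 by 1 -> R0=(1,0,0,0) value=1
Op 2: inc R2 by 1 -> R2=(0,0,1,0) value=1
Op 3: inc R0 by 5 -> R0=(6,0,0,0) value=6
Op 4: inc R3 by 2 -> R3=(0,0,0,2) value=2
Op 5: inc R1 by 1 -> R1=(0,1,0,0) value=1
Op 6: inc R3 by 4 -> R3=(0,0,0,6) value=6
Op 7: merge R3<->R0 -> R3=(6,0,0,6) R0=(6,0,0,6)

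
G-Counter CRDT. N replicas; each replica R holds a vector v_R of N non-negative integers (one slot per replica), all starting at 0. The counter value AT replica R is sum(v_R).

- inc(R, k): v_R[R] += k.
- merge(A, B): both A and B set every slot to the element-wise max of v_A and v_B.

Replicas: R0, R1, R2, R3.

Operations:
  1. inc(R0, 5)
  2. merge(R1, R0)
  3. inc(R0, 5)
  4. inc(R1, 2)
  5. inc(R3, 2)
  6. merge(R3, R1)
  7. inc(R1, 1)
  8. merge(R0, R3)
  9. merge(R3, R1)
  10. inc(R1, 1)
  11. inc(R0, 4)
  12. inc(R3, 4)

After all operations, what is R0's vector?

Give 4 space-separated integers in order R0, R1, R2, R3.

Answer: 14 2 0 2

Derivation:
Op 1: inc R0 by 5 -> R0=(5,0,0,0) value=5
Op 2: merge R1<->R0 -> R1=(5,0,0,0) R0=(5,0,0,0)
Op 3: inc R0 by 5 -> R0=(10,0,0,0) value=10
Op 4: inc R1 by 2 -> R1=(5,2,0,0) value=7
Op 5: inc R3 by 2 -> R3=(0,0,0,2) value=2
Op 6: merge R3<->R1 -> R3=(5,2,0,2) R1=(5,2,0,2)
Op 7: inc R1 by 1 -> R1=(5,3,0,2) value=10
Op 8: merge R0<->R3 -> R0=(10,2,0,2) R3=(10,2,0,2)
Op 9: merge R3<->R1 -> R3=(10,3,0,2) R1=(10,3,0,2)
Op 10: inc R1 by 1 -> R1=(10,4,0,2) value=16
Op 11: inc R0 by 4 -> R0=(14,2,0,2) value=18
Op 12: inc R3 by 4 -> R3=(10,3,0,6) value=19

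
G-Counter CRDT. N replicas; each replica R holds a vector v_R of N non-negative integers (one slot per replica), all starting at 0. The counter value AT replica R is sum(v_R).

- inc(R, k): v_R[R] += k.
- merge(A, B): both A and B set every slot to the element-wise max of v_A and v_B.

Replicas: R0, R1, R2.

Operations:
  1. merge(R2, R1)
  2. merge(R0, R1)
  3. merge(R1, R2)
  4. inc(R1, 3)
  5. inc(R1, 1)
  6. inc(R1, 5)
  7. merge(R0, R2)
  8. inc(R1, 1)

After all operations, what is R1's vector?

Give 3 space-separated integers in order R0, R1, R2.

Op 1: merge R2<->R1 -> R2=(0,0,0) R1=(0,0,0)
Op 2: merge R0<->R1 -> R0=(0,0,0) R1=(0,0,0)
Op 3: merge R1<->R2 -> R1=(0,0,0) R2=(0,0,0)
Op 4: inc R1 by 3 -> R1=(0,3,0) value=3
Op 5: inc R1 by 1 -> R1=(0,4,0) value=4
Op 6: inc R1 by 5 -> R1=(0,9,0) value=9
Op 7: merge R0<->R2 -> R0=(0,0,0) R2=(0,0,0)
Op 8: inc R1 by 1 -> R1=(0,10,0) value=10

Answer: 0 10 0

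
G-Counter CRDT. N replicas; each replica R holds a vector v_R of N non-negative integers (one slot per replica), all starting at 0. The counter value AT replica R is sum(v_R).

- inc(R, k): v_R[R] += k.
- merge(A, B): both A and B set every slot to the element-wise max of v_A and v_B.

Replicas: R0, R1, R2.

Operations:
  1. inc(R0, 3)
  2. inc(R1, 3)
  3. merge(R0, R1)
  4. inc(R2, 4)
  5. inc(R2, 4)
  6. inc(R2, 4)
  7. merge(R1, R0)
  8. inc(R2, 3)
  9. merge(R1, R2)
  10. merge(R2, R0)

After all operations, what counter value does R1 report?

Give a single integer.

Op 1: inc R0 by 3 -> R0=(3,0,0) value=3
Op 2: inc R1 by 3 -> R1=(0,3,0) value=3
Op 3: merge R0<->R1 -> R0=(3,3,0) R1=(3,3,0)
Op 4: inc R2 by 4 -> R2=(0,0,4) value=4
Op 5: inc R2 by 4 -> R2=(0,0,8) value=8
Op 6: inc R2 by 4 -> R2=(0,0,12) value=12
Op 7: merge R1<->R0 -> R1=(3,3,0) R0=(3,3,0)
Op 8: inc R2 by 3 -> R2=(0,0,15) value=15
Op 9: merge R1<->R2 -> R1=(3,3,15) R2=(3,3,15)
Op 10: merge R2<->R0 -> R2=(3,3,15) R0=(3,3,15)

Answer: 21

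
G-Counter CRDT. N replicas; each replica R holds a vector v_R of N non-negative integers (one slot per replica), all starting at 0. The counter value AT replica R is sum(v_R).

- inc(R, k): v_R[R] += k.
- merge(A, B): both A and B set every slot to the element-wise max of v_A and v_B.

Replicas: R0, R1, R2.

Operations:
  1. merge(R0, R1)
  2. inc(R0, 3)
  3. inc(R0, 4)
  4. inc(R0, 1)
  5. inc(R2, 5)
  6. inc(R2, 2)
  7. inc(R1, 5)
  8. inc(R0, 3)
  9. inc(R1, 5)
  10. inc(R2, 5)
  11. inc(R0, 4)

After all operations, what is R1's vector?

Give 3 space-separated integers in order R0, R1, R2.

Answer: 0 10 0

Derivation:
Op 1: merge R0<->R1 -> R0=(0,0,0) R1=(0,0,0)
Op 2: inc R0 by 3 -> R0=(3,0,0) value=3
Op 3: inc R0 by 4 -> R0=(7,0,0) value=7
Op 4: inc R0 by 1 -> R0=(8,0,0) value=8
Op 5: inc R2 by 5 -> R2=(0,0,5) value=5
Op 6: inc R2 by 2 -> R2=(0,0,7) value=7
Op 7: inc R1 by 5 -> R1=(0,5,0) value=5
Op 8: inc R0 by 3 -> R0=(11,0,0) value=11
Op 9: inc R1 by 5 -> R1=(0,10,0) value=10
Op 10: inc R2 by 5 -> R2=(0,0,12) value=12
Op 11: inc R0 by 4 -> R0=(15,0,0) value=15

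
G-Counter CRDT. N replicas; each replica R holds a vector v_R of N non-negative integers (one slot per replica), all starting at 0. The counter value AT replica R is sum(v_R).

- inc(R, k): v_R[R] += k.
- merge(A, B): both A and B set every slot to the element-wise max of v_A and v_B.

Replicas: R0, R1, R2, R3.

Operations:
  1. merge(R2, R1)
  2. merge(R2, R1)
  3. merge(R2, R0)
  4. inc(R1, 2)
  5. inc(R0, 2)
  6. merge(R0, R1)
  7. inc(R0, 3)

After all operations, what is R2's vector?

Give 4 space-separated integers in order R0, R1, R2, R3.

Op 1: merge R2<->R1 -> R2=(0,0,0,0) R1=(0,0,0,0)
Op 2: merge R2<->R1 -> R2=(0,0,0,0) R1=(0,0,0,0)
Op 3: merge R2<->R0 -> R2=(0,0,0,0) R0=(0,0,0,0)
Op 4: inc R1 by 2 -> R1=(0,2,0,0) value=2
Op 5: inc R0 by 2 -> R0=(2,0,0,0) value=2
Op 6: merge R0<->R1 -> R0=(2,2,0,0) R1=(2,2,0,0)
Op 7: inc R0 by 3 -> R0=(5,2,0,0) value=7

Answer: 0 0 0 0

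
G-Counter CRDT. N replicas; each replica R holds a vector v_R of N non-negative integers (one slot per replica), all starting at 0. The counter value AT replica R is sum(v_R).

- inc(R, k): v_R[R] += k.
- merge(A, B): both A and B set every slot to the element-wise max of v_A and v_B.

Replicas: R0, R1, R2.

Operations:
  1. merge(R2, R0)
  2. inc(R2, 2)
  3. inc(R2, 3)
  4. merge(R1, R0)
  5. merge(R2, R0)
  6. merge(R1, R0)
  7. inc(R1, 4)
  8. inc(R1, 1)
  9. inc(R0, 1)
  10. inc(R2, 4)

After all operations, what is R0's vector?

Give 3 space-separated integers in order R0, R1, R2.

Op 1: merge R2<->R0 -> R2=(0,0,0) R0=(0,0,0)
Op 2: inc R2 by 2 -> R2=(0,0,2) value=2
Op 3: inc R2 by 3 -> R2=(0,0,5) value=5
Op 4: merge R1<->R0 -> R1=(0,0,0) R0=(0,0,0)
Op 5: merge R2<->R0 -> R2=(0,0,5) R0=(0,0,5)
Op 6: merge R1<->R0 -> R1=(0,0,5) R0=(0,0,5)
Op 7: inc R1 by 4 -> R1=(0,4,5) value=9
Op 8: inc R1 by 1 -> R1=(0,5,5) value=10
Op 9: inc R0 by 1 -> R0=(1,0,5) value=6
Op 10: inc R2 by 4 -> R2=(0,0,9) value=9

Answer: 1 0 5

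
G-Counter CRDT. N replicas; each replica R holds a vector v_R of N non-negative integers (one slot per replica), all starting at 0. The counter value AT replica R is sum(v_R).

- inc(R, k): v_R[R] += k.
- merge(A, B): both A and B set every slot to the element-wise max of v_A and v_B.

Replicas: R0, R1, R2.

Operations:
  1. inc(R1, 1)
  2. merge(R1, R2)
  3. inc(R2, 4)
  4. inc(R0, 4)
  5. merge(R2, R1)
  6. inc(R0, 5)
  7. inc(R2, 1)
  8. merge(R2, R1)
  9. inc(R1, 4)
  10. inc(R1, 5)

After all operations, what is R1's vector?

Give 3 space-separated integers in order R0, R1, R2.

Answer: 0 10 5

Derivation:
Op 1: inc R1 by 1 -> R1=(0,1,0) value=1
Op 2: merge R1<->R2 -> R1=(0,1,0) R2=(0,1,0)
Op 3: inc R2 by 4 -> R2=(0,1,4) value=5
Op 4: inc R0 by 4 -> R0=(4,0,0) value=4
Op 5: merge R2<->R1 -> R2=(0,1,4) R1=(0,1,4)
Op 6: inc R0 by 5 -> R0=(9,0,0) value=9
Op 7: inc R2 by 1 -> R2=(0,1,5) value=6
Op 8: merge R2<->R1 -> R2=(0,1,5) R1=(0,1,5)
Op 9: inc R1 by 4 -> R1=(0,5,5) value=10
Op 10: inc R1 by 5 -> R1=(0,10,5) value=15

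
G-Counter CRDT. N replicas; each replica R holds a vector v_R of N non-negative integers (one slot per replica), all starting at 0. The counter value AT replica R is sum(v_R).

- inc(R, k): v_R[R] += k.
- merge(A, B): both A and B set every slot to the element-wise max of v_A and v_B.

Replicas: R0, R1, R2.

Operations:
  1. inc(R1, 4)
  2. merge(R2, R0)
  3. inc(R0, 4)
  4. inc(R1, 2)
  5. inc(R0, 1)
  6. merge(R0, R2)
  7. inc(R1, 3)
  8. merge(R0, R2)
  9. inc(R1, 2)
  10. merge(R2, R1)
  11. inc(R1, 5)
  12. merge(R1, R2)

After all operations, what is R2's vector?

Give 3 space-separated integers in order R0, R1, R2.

Op 1: inc R1 by 4 -> R1=(0,4,0) value=4
Op 2: merge R2<->R0 -> R2=(0,0,0) R0=(0,0,0)
Op 3: inc R0 by 4 -> R0=(4,0,0) value=4
Op 4: inc R1 by 2 -> R1=(0,6,0) value=6
Op 5: inc R0 by 1 -> R0=(5,0,0) value=5
Op 6: merge R0<->R2 -> R0=(5,0,0) R2=(5,0,0)
Op 7: inc R1 by 3 -> R1=(0,9,0) value=9
Op 8: merge R0<->R2 -> R0=(5,0,0) R2=(5,0,0)
Op 9: inc R1 by 2 -> R1=(0,11,0) value=11
Op 10: merge R2<->R1 -> R2=(5,11,0) R1=(5,11,0)
Op 11: inc R1 by 5 -> R1=(5,16,0) value=21
Op 12: merge R1<->R2 -> R1=(5,16,0) R2=(5,16,0)

Answer: 5 16 0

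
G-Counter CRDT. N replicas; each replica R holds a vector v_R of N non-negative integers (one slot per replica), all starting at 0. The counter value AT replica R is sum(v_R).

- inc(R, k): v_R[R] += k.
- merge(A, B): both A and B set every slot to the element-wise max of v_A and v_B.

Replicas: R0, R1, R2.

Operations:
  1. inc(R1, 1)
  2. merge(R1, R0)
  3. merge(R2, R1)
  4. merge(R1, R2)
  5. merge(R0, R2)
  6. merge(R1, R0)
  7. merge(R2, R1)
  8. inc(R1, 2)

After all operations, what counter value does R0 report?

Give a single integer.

Op 1: inc R1 by 1 -> R1=(0,1,0) value=1
Op 2: merge R1<->R0 -> R1=(0,1,0) R0=(0,1,0)
Op 3: merge R2<->R1 -> R2=(0,1,0) R1=(0,1,0)
Op 4: merge R1<->R2 -> R1=(0,1,0) R2=(0,1,0)
Op 5: merge R0<->R2 -> R0=(0,1,0) R2=(0,1,0)
Op 6: merge R1<->R0 -> R1=(0,1,0) R0=(0,1,0)
Op 7: merge R2<->R1 -> R2=(0,1,0) R1=(0,1,0)
Op 8: inc R1 by 2 -> R1=(0,3,0) value=3

Answer: 1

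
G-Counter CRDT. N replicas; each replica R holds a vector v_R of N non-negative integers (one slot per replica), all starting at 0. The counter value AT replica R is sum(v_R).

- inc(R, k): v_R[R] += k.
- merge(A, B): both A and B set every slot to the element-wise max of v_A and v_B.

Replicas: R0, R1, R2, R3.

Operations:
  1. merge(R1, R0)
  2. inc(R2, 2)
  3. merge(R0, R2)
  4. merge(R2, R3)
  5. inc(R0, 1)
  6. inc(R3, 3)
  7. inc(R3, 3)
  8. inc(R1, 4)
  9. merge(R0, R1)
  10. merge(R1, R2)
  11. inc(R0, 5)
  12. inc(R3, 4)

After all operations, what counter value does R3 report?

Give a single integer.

Answer: 12

Derivation:
Op 1: merge R1<->R0 -> R1=(0,0,0,0) R0=(0,0,0,0)
Op 2: inc R2 by 2 -> R2=(0,0,2,0) value=2
Op 3: merge R0<->R2 -> R0=(0,0,2,0) R2=(0,0,2,0)
Op 4: merge R2<->R3 -> R2=(0,0,2,0) R3=(0,0,2,0)
Op 5: inc R0 by 1 -> R0=(1,0,2,0) value=3
Op 6: inc R3 by 3 -> R3=(0,0,2,3) value=5
Op 7: inc R3 by 3 -> R3=(0,0,2,6) value=8
Op 8: inc R1 by 4 -> R1=(0,4,0,0) value=4
Op 9: merge R0<->R1 -> R0=(1,4,2,0) R1=(1,4,2,0)
Op 10: merge R1<->R2 -> R1=(1,4,2,0) R2=(1,4,2,0)
Op 11: inc R0 by 5 -> R0=(6,4,2,0) value=12
Op 12: inc R3 by 4 -> R3=(0,0,2,10) value=12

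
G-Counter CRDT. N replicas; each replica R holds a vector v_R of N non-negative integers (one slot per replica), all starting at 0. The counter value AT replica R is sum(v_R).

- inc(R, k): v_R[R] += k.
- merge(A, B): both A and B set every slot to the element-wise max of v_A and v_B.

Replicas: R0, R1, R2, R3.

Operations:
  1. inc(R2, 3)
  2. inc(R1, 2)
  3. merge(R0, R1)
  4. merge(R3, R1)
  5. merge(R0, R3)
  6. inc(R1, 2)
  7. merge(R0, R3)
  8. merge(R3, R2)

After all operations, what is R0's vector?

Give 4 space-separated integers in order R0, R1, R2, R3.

Op 1: inc R2 by 3 -> R2=(0,0,3,0) value=3
Op 2: inc R1 by 2 -> R1=(0,2,0,0) value=2
Op 3: merge R0<->R1 -> R0=(0,2,0,0) R1=(0,2,0,0)
Op 4: merge R3<->R1 -> R3=(0,2,0,0) R1=(0,2,0,0)
Op 5: merge R0<->R3 -> R0=(0,2,0,0) R3=(0,2,0,0)
Op 6: inc R1 by 2 -> R1=(0,4,0,0) value=4
Op 7: merge R0<->R3 -> R0=(0,2,0,0) R3=(0,2,0,0)
Op 8: merge R3<->R2 -> R3=(0,2,3,0) R2=(0,2,3,0)

Answer: 0 2 0 0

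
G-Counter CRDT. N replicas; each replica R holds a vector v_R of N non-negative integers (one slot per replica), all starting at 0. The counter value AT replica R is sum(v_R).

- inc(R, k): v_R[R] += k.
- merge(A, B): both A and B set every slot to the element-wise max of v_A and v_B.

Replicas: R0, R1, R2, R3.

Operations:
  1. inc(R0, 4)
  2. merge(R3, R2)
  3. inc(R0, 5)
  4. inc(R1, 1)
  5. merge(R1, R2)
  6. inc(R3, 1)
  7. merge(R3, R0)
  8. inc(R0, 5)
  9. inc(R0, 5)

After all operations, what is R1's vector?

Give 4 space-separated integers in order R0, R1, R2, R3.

Answer: 0 1 0 0

Derivation:
Op 1: inc R0 by 4 -> R0=(4,0,0,0) value=4
Op 2: merge R3<->R2 -> R3=(0,0,0,0) R2=(0,0,0,0)
Op 3: inc R0 by 5 -> R0=(9,0,0,0) value=9
Op 4: inc R1 by 1 -> R1=(0,1,0,0) value=1
Op 5: merge R1<->R2 -> R1=(0,1,0,0) R2=(0,1,0,0)
Op 6: inc R3 by 1 -> R3=(0,0,0,1) value=1
Op 7: merge R3<->R0 -> R3=(9,0,0,1) R0=(9,0,0,1)
Op 8: inc R0 by 5 -> R0=(14,0,0,1) value=15
Op 9: inc R0 by 5 -> R0=(19,0,0,1) value=20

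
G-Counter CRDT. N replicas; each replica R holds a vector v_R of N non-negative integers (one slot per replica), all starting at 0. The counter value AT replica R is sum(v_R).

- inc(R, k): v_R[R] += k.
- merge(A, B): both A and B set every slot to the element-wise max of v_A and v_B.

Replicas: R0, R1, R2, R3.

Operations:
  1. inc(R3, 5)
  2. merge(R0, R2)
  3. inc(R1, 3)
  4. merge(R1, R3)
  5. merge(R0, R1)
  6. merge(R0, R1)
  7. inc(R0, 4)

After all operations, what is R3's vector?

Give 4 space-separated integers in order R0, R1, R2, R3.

Op 1: inc R3 by 5 -> R3=(0,0,0,5) value=5
Op 2: merge R0<->R2 -> R0=(0,0,0,0) R2=(0,0,0,0)
Op 3: inc R1 by 3 -> R1=(0,3,0,0) value=3
Op 4: merge R1<->R3 -> R1=(0,3,0,5) R3=(0,3,0,5)
Op 5: merge R0<->R1 -> R0=(0,3,0,5) R1=(0,3,0,5)
Op 6: merge R0<->R1 -> R0=(0,3,0,5) R1=(0,3,0,5)
Op 7: inc R0 by 4 -> R0=(4,3,0,5) value=12

Answer: 0 3 0 5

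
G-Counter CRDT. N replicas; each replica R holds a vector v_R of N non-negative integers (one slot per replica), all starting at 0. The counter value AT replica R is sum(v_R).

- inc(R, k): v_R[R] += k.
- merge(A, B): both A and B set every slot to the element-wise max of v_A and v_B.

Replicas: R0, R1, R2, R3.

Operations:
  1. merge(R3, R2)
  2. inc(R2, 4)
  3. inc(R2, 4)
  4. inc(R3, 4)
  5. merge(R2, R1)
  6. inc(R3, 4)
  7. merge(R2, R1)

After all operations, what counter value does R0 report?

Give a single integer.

Op 1: merge R3<->R2 -> R3=(0,0,0,0) R2=(0,0,0,0)
Op 2: inc R2 by 4 -> R2=(0,0,4,0) value=4
Op 3: inc R2 by 4 -> R2=(0,0,8,0) value=8
Op 4: inc R3 by 4 -> R3=(0,0,0,4) value=4
Op 5: merge R2<->R1 -> R2=(0,0,8,0) R1=(0,0,8,0)
Op 6: inc R3 by 4 -> R3=(0,0,0,8) value=8
Op 7: merge R2<->R1 -> R2=(0,0,8,0) R1=(0,0,8,0)

Answer: 0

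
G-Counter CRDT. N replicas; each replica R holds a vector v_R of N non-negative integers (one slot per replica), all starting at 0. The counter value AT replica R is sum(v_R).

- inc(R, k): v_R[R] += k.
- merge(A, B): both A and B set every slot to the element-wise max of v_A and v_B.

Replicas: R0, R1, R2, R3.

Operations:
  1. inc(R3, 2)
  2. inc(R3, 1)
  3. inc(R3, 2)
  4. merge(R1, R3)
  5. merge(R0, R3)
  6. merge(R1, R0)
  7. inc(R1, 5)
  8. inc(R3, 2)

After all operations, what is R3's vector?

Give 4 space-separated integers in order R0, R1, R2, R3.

Op 1: inc R3 by 2 -> R3=(0,0,0,2) value=2
Op 2: inc R3 by 1 -> R3=(0,0,0,3) value=3
Op 3: inc R3 by 2 -> R3=(0,0,0,5) value=5
Op 4: merge R1<->R3 -> R1=(0,0,0,5) R3=(0,0,0,5)
Op 5: merge R0<->R3 -> R0=(0,0,0,5) R3=(0,0,0,5)
Op 6: merge R1<->R0 -> R1=(0,0,0,5) R0=(0,0,0,5)
Op 7: inc R1 by 5 -> R1=(0,5,0,5) value=10
Op 8: inc R3 by 2 -> R3=(0,0,0,7) value=7

Answer: 0 0 0 7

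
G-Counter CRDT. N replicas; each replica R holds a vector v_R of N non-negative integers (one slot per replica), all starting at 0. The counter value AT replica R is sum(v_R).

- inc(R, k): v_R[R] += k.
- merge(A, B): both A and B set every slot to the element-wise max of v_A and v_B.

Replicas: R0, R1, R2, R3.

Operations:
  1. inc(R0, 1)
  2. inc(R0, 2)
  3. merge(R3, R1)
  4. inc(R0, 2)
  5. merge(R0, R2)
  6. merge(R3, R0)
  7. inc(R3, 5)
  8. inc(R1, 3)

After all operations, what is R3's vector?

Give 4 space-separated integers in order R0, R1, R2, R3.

Answer: 5 0 0 5

Derivation:
Op 1: inc R0 by 1 -> R0=(1,0,0,0) value=1
Op 2: inc R0 by 2 -> R0=(3,0,0,0) value=3
Op 3: merge R3<->R1 -> R3=(0,0,0,0) R1=(0,0,0,0)
Op 4: inc R0 by 2 -> R0=(5,0,0,0) value=5
Op 5: merge R0<->R2 -> R0=(5,0,0,0) R2=(5,0,0,0)
Op 6: merge R3<->R0 -> R3=(5,0,0,0) R0=(5,0,0,0)
Op 7: inc R3 by 5 -> R3=(5,0,0,5) value=10
Op 8: inc R1 by 3 -> R1=(0,3,0,0) value=3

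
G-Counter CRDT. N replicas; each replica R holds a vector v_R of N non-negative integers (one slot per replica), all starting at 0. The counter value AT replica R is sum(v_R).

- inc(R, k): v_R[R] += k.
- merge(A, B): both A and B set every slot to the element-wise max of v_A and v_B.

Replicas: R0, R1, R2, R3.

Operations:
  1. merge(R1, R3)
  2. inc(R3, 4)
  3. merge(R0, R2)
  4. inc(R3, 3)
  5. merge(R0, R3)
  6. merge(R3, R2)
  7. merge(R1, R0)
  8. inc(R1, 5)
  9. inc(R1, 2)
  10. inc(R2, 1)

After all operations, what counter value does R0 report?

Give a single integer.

Answer: 7

Derivation:
Op 1: merge R1<->R3 -> R1=(0,0,0,0) R3=(0,0,0,0)
Op 2: inc R3 by 4 -> R3=(0,0,0,4) value=4
Op 3: merge R0<->R2 -> R0=(0,0,0,0) R2=(0,0,0,0)
Op 4: inc R3 by 3 -> R3=(0,0,0,7) value=7
Op 5: merge R0<->R3 -> R0=(0,0,0,7) R3=(0,0,0,7)
Op 6: merge R3<->R2 -> R3=(0,0,0,7) R2=(0,0,0,7)
Op 7: merge R1<->R0 -> R1=(0,0,0,7) R0=(0,0,0,7)
Op 8: inc R1 by 5 -> R1=(0,5,0,7) value=12
Op 9: inc R1 by 2 -> R1=(0,7,0,7) value=14
Op 10: inc R2 by 1 -> R2=(0,0,1,7) value=8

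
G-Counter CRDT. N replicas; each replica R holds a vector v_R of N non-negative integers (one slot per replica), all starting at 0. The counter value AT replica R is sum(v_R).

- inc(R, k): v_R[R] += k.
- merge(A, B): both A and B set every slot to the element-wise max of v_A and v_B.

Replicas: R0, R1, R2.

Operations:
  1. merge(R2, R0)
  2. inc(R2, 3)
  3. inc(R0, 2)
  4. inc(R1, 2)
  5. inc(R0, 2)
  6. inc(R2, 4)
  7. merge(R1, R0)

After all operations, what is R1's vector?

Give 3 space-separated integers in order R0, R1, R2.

Answer: 4 2 0

Derivation:
Op 1: merge R2<->R0 -> R2=(0,0,0) R0=(0,0,0)
Op 2: inc R2 by 3 -> R2=(0,0,3) value=3
Op 3: inc R0 by 2 -> R0=(2,0,0) value=2
Op 4: inc R1 by 2 -> R1=(0,2,0) value=2
Op 5: inc R0 by 2 -> R0=(4,0,0) value=4
Op 6: inc R2 by 4 -> R2=(0,0,7) value=7
Op 7: merge R1<->R0 -> R1=(4,2,0) R0=(4,2,0)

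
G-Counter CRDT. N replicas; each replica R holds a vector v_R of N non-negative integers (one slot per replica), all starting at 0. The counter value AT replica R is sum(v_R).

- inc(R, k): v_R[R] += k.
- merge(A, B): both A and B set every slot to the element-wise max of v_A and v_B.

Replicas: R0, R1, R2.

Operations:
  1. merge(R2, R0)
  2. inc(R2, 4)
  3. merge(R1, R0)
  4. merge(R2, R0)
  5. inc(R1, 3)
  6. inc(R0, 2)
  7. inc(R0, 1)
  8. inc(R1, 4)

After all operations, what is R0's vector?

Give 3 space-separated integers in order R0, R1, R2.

Answer: 3 0 4

Derivation:
Op 1: merge R2<->R0 -> R2=(0,0,0) R0=(0,0,0)
Op 2: inc R2 by 4 -> R2=(0,0,4) value=4
Op 3: merge R1<->R0 -> R1=(0,0,0) R0=(0,0,0)
Op 4: merge R2<->R0 -> R2=(0,0,4) R0=(0,0,4)
Op 5: inc R1 by 3 -> R1=(0,3,0) value=3
Op 6: inc R0 by 2 -> R0=(2,0,4) value=6
Op 7: inc R0 by 1 -> R0=(3,0,4) value=7
Op 8: inc R1 by 4 -> R1=(0,7,0) value=7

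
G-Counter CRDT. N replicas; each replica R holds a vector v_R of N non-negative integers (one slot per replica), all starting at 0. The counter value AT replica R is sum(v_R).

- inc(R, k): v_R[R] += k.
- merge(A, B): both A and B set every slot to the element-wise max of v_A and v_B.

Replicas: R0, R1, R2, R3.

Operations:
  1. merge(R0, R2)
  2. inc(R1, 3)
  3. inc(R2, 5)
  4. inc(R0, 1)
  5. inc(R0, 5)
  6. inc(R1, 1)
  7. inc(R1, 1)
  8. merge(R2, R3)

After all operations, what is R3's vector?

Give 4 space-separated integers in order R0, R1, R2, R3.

Answer: 0 0 5 0

Derivation:
Op 1: merge R0<->R2 -> R0=(0,0,0,0) R2=(0,0,0,0)
Op 2: inc R1 by 3 -> R1=(0,3,0,0) value=3
Op 3: inc R2 by 5 -> R2=(0,0,5,0) value=5
Op 4: inc R0 by 1 -> R0=(1,0,0,0) value=1
Op 5: inc R0 by 5 -> R0=(6,0,0,0) value=6
Op 6: inc R1 by 1 -> R1=(0,4,0,0) value=4
Op 7: inc R1 by 1 -> R1=(0,5,0,0) value=5
Op 8: merge R2<->R3 -> R2=(0,0,5,0) R3=(0,0,5,0)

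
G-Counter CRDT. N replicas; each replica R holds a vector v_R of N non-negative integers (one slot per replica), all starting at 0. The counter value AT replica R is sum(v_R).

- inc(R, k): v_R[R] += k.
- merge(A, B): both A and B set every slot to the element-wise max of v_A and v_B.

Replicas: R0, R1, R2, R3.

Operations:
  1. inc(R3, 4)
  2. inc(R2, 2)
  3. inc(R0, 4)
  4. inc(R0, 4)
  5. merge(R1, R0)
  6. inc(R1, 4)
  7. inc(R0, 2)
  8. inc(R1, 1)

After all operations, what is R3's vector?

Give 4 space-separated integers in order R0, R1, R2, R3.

Op 1: inc R3 by 4 -> R3=(0,0,0,4) value=4
Op 2: inc R2 by 2 -> R2=(0,0,2,0) value=2
Op 3: inc R0 by 4 -> R0=(4,0,0,0) value=4
Op 4: inc R0 by 4 -> R0=(8,0,0,0) value=8
Op 5: merge R1<->R0 -> R1=(8,0,0,0) R0=(8,0,0,0)
Op 6: inc R1 by 4 -> R1=(8,4,0,0) value=12
Op 7: inc R0 by 2 -> R0=(10,0,0,0) value=10
Op 8: inc R1 by 1 -> R1=(8,5,0,0) value=13

Answer: 0 0 0 4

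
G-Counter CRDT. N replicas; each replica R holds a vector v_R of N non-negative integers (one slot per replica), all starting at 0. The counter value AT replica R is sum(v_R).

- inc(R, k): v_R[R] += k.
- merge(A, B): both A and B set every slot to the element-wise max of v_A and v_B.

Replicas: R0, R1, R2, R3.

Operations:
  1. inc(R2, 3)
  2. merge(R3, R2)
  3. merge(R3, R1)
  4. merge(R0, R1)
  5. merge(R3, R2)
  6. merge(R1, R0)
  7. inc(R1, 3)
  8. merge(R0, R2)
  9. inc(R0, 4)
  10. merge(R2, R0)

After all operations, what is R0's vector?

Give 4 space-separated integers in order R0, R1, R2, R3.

Answer: 4 0 3 0

Derivation:
Op 1: inc R2 by 3 -> R2=(0,0,3,0) value=3
Op 2: merge R3<->R2 -> R3=(0,0,3,0) R2=(0,0,3,0)
Op 3: merge R3<->R1 -> R3=(0,0,3,0) R1=(0,0,3,0)
Op 4: merge R0<->R1 -> R0=(0,0,3,0) R1=(0,0,3,0)
Op 5: merge R3<->R2 -> R3=(0,0,3,0) R2=(0,0,3,0)
Op 6: merge R1<->R0 -> R1=(0,0,3,0) R0=(0,0,3,0)
Op 7: inc R1 by 3 -> R1=(0,3,3,0) value=6
Op 8: merge R0<->R2 -> R0=(0,0,3,0) R2=(0,0,3,0)
Op 9: inc R0 by 4 -> R0=(4,0,3,0) value=7
Op 10: merge R2<->R0 -> R2=(4,0,3,0) R0=(4,0,3,0)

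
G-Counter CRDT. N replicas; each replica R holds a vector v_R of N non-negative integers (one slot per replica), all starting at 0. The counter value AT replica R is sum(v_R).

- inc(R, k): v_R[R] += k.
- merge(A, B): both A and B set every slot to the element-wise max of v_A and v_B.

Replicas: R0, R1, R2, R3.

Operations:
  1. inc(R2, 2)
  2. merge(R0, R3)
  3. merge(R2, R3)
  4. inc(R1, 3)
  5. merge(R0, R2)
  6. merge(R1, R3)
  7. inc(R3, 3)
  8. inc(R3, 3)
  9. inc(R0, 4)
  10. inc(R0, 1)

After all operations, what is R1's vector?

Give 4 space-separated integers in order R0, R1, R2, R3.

Op 1: inc R2 by 2 -> R2=(0,0,2,0) value=2
Op 2: merge R0<->R3 -> R0=(0,0,0,0) R3=(0,0,0,0)
Op 3: merge R2<->R3 -> R2=(0,0,2,0) R3=(0,0,2,0)
Op 4: inc R1 by 3 -> R1=(0,3,0,0) value=3
Op 5: merge R0<->R2 -> R0=(0,0,2,0) R2=(0,0,2,0)
Op 6: merge R1<->R3 -> R1=(0,3,2,0) R3=(0,3,2,0)
Op 7: inc R3 by 3 -> R3=(0,3,2,3) value=8
Op 8: inc R3 by 3 -> R3=(0,3,2,6) value=11
Op 9: inc R0 by 4 -> R0=(4,0,2,0) value=6
Op 10: inc R0 by 1 -> R0=(5,0,2,0) value=7

Answer: 0 3 2 0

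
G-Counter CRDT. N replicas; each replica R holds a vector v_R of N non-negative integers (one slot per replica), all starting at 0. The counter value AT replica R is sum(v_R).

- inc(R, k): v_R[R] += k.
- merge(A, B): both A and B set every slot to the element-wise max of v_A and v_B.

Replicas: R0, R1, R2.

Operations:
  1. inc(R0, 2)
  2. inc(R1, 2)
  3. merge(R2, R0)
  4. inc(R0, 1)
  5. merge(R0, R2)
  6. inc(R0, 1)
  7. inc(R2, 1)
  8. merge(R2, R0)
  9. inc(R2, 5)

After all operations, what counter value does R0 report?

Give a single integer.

Answer: 5

Derivation:
Op 1: inc R0 by 2 -> R0=(2,0,0) value=2
Op 2: inc R1 by 2 -> R1=(0,2,0) value=2
Op 3: merge R2<->R0 -> R2=(2,0,0) R0=(2,0,0)
Op 4: inc R0 by 1 -> R0=(3,0,0) value=3
Op 5: merge R0<->R2 -> R0=(3,0,0) R2=(3,0,0)
Op 6: inc R0 by 1 -> R0=(4,0,0) value=4
Op 7: inc R2 by 1 -> R2=(3,0,1) value=4
Op 8: merge R2<->R0 -> R2=(4,0,1) R0=(4,0,1)
Op 9: inc R2 by 5 -> R2=(4,0,6) value=10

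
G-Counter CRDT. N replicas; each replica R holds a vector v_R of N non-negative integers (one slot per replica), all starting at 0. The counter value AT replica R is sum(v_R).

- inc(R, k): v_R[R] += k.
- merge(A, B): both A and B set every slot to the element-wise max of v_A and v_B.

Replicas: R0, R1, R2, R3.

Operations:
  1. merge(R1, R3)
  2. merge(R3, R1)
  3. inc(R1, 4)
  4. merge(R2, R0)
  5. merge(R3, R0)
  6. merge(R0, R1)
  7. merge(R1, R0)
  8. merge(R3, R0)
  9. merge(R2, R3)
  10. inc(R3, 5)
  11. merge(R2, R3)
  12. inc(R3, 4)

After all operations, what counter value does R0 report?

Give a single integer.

Answer: 4

Derivation:
Op 1: merge R1<->R3 -> R1=(0,0,0,0) R3=(0,0,0,0)
Op 2: merge R3<->R1 -> R3=(0,0,0,0) R1=(0,0,0,0)
Op 3: inc R1 by 4 -> R1=(0,4,0,0) value=4
Op 4: merge R2<->R0 -> R2=(0,0,0,0) R0=(0,0,0,0)
Op 5: merge R3<->R0 -> R3=(0,0,0,0) R0=(0,0,0,0)
Op 6: merge R0<->R1 -> R0=(0,4,0,0) R1=(0,4,0,0)
Op 7: merge R1<->R0 -> R1=(0,4,0,0) R0=(0,4,0,0)
Op 8: merge R3<->R0 -> R3=(0,4,0,0) R0=(0,4,0,0)
Op 9: merge R2<->R3 -> R2=(0,4,0,0) R3=(0,4,0,0)
Op 10: inc R3 by 5 -> R3=(0,4,0,5) value=9
Op 11: merge R2<->R3 -> R2=(0,4,0,5) R3=(0,4,0,5)
Op 12: inc R3 by 4 -> R3=(0,4,0,9) value=13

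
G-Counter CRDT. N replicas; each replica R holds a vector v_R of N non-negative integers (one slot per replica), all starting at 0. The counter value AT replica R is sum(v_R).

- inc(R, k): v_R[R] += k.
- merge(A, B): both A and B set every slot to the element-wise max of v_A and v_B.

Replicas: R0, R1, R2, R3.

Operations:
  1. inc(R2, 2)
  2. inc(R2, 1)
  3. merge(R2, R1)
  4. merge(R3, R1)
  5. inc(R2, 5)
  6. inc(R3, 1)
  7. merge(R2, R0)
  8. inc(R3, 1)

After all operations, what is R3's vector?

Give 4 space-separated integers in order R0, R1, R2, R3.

Op 1: inc R2 by 2 -> R2=(0,0,2,0) value=2
Op 2: inc R2 by 1 -> R2=(0,0,3,0) value=3
Op 3: merge R2<->R1 -> R2=(0,0,3,0) R1=(0,0,3,0)
Op 4: merge R3<->R1 -> R3=(0,0,3,0) R1=(0,0,3,0)
Op 5: inc R2 by 5 -> R2=(0,0,8,0) value=8
Op 6: inc R3 by 1 -> R3=(0,0,3,1) value=4
Op 7: merge R2<->R0 -> R2=(0,0,8,0) R0=(0,0,8,0)
Op 8: inc R3 by 1 -> R3=(0,0,3,2) value=5

Answer: 0 0 3 2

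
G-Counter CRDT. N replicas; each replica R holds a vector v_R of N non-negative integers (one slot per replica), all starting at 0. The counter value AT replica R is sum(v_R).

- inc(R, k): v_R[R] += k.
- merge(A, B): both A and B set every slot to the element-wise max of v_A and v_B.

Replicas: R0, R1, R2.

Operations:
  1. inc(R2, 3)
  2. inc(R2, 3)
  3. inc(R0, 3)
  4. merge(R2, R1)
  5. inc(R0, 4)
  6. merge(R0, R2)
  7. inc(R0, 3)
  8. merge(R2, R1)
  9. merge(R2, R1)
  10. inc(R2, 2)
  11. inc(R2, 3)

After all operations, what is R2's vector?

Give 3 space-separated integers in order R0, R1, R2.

Answer: 7 0 11

Derivation:
Op 1: inc R2 by 3 -> R2=(0,0,3) value=3
Op 2: inc R2 by 3 -> R2=(0,0,6) value=6
Op 3: inc R0 by 3 -> R0=(3,0,0) value=3
Op 4: merge R2<->R1 -> R2=(0,0,6) R1=(0,0,6)
Op 5: inc R0 by 4 -> R0=(7,0,0) value=7
Op 6: merge R0<->R2 -> R0=(7,0,6) R2=(7,0,6)
Op 7: inc R0 by 3 -> R0=(10,0,6) value=16
Op 8: merge R2<->R1 -> R2=(7,0,6) R1=(7,0,6)
Op 9: merge R2<->R1 -> R2=(7,0,6) R1=(7,0,6)
Op 10: inc R2 by 2 -> R2=(7,0,8) value=15
Op 11: inc R2 by 3 -> R2=(7,0,11) value=18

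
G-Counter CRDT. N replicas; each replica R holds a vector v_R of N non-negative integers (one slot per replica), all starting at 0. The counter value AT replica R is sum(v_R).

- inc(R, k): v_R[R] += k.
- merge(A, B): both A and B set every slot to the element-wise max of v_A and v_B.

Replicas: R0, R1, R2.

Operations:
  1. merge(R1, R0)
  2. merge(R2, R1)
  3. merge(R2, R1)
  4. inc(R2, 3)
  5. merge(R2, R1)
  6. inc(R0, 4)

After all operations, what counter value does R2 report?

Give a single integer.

Op 1: merge R1<->R0 -> R1=(0,0,0) R0=(0,0,0)
Op 2: merge R2<->R1 -> R2=(0,0,0) R1=(0,0,0)
Op 3: merge R2<->R1 -> R2=(0,0,0) R1=(0,0,0)
Op 4: inc R2 by 3 -> R2=(0,0,3) value=3
Op 5: merge R2<->R1 -> R2=(0,0,3) R1=(0,0,3)
Op 6: inc R0 by 4 -> R0=(4,0,0) value=4

Answer: 3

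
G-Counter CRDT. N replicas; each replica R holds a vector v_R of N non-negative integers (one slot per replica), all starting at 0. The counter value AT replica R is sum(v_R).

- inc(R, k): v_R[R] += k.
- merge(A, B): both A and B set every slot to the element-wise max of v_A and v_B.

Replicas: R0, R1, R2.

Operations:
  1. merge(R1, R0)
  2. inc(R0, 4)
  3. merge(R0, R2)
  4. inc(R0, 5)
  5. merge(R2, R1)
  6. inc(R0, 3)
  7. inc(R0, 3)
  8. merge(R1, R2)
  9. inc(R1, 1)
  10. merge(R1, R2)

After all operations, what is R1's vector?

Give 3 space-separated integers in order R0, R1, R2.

Answer: 4 1 0

Derivation:
Op 1: merge R1<->R0 -> R1=(0,0,0) R0=(0,0,0)
Op 2: inc R0 by 4 -> R0=(4,0,0) value=4
Op 3: merge R0<->R2 -> R0=(4,0,0) R2=(4,0,0)
Op 4: inc R0 by 5 -> R0=(9,0,0) value=9
Op 5: merge R2<->R1 -> R2=(4,0,0) R1=(4,0,0)
Op 6: inc R0 by 3 -> R0=(12,0,0) value=12
Op 7: inc R0 by 3 -> R0=(15,0,0) value=15
Op 8: merge R1<->R2 -> R1=(4,0,0) R2=(4,0,0)
Op 9: inc R1 by 1 -> R1=(4,1,0) value=5
Op 10: merge R1<->R2 -> R1=(4,1,0) R2=(4,1,0)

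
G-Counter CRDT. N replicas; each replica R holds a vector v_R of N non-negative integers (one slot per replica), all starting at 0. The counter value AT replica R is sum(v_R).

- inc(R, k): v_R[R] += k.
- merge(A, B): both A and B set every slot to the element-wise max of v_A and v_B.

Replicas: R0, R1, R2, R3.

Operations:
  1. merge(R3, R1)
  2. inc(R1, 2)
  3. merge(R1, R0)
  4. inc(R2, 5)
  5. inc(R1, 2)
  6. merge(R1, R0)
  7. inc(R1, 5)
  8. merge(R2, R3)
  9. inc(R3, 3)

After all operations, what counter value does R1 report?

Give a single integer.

Op 1: merge R3<->R1 -> R3=(0,0,0,0) R1=(0,0,0,0)
Op 2: inc R1 by 2 -> R1=(0,2,0,0) value=2
Op 3: merge R1<->R0 -> R1=(0,2,0,0) R0=(0,2,0,0)
Op 4: inc R2 by 5 -> R2=(0,0,5,0) value=5
Op 5: inc R1 by 2 -> R1=(0,4,0,0) value=4
Op 6: merge R1<->R0 -> R1=(0,4,0,0) R0=(0,4,0,0)
Op 7: inc R1 by 5 -> R1=(0,9,0,0) value=9
Op 8: merge R2<->R3 -> R2=(0,0,5,0) R3=(0,0,5,0)
Op 9: inc R3 by 3 -> R3=(0,0,5,3) value=8

Answer: 9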